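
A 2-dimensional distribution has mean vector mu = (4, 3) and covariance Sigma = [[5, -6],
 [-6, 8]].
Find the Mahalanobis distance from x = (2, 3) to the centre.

Step 1 — centre the observation: (x - mu) = (-2, 0).

Step 2 — invert Sigma. det(Sigma) = 5·8 - (-6)² = 4.
  Sigma^{-1} = (1/det) · [[d, -b], [-b, a]] = [[2, 1.5],
 [1.5, 1.25]].

Step 3 — form the quadratic (x - mu)^T · Sigma^{-1} · (x - mu):
  Sigma^{-1} · (x - mu) = (-4, -3).
  (x - mu)^T · [Sigma^{-1} · (x - mu)] = (-2)·(-4) + (0)·(-3) = 8.

Step 4 — take square root: d = √(8) ≈ 2.8284.

d(x, mu) = √(8) ≈ 2.8284


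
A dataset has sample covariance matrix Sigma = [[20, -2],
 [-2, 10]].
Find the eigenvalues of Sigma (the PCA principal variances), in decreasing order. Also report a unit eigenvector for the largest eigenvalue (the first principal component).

Step 1 — characteristic polynomial of 2×2 Sigma:
  det(Sigma - λI) = λ² - trace · λ + det = 0.
  trace = 20 + 10 = 30, det = 20·10 - (-2)² = 196.
Step 2 — discriminant:
  Δ = trace² - 4·det = 900 - 784 = 116.
Step 3 — eigenvalues:
  λ = (trace ± √Δ)/2 = (30 ± 10.7703)/2,
  λ_1 = 20.3852,  λ_2 = 9.6148.

Step 4 — unit eigenvector for λ_1: solve (Sigma - λ_1 I)v = 0. First row:
  (20 - 20.3852)·v_x + (-2)·v_y = 0, i.e. (-0.3852)·v_x + (-2)·v_y = 0,
  so v ∝ (b, λ_1 - a) = (-2, 0.3852); multiply by -1 so the first entry is positive: u = (2, -0.3852).
  ||u|| = √((2)² + (-0.3852)²) = √(4.1484) ≈ 2.0368,
  v_1 = u/||u|| ≈ (0.982, -0.1891) (||v_1|| = 1).

λ_1 = 20.3852,  λ_2 = 9.6148;  v_1 ≈ (0.982, -0.1891)


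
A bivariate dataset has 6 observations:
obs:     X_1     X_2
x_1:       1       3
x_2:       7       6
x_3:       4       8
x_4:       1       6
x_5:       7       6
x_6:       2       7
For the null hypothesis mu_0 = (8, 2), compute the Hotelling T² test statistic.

Step 1 — sample mean vector:
  mean(X_1) = (1 + 7 + 4 + 1 + 7 + 2) / 6 = 22/6 = 3.6667
  mean(X_2) = (3 + 6 + 8 + 6 + 6 + 7) / 6 = 36/6 = 6
  x̄ = (3.6667, 6),  deviation x̄ - mu_0 = (3.6667, 6) - (8, 2) = (-4.3333, 4).

Step 2 — sample covariance matrix, S[i,j] = (1/(n-1)) · Σ_k (x_{k,i} - mean_i) · (x_{k,j} - mean_j), divisor n-1 = 5:
  S[X_1,X_1] = ((-2.6667)·(-2.6667) + (3.3333)·(3.3333) + (0.3333)·(0.3333) + (-2.6667)·(-2.6667) + (3.3333)·(3.3333) + (-1.6667)·(-1.6667)) / 5 = 39.3333/5 = 7.8667
  S[X_1,X_2] = ((-2.6667)·(-3) + (3.3333)·(0) + (0.3333)·(2) + (-2.6667)·(0) + (3.3333)·(0) + (-1.6667)·(1)) / 5 = 7/5 = 1.4
  S[X_2,X_2] = ((-3)·(-3) + (0)·(0) + (2)·(2) + (0)·(0) + (0)·(0) + (1)·(1)) / 5 = 14/5 = 2.8
  S = [[7.8667, 1.4],
 [1.4, 2.8]].

Step 3 — invert S. det(S) = 7.8667·2.8 - (1.4)² = 20.0667.
  S^{-1} = (1/det) · [[d, -b], [-b, a]] = [[0.1395, -0.0698],
 [-0.0698, 0.392]].

Step 4 — quadratic form (x̄ - mu_0)^T · S^{-1} · (x̄ - mu_0):
  S^{-1} · (x̄ - mu_0) = (-0.8837, 1.8704),
  (x̄ - mu_0)^T · [...] = (-4.3333)·(-0.8837) + (4)·(1.8704) = 11.3112.

Step 5 — scale by n: T² = 6 · 11.3112 = 67.8671.

T² ≈ 67.8671


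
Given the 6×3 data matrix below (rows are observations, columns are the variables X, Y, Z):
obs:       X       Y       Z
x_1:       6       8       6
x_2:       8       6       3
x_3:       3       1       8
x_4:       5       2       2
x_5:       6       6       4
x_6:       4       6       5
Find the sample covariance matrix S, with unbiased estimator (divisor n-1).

Step 1 — column means:
  mean(X) = (6 + 8 + 3 + 5 + 6 + 4) / 6 = 32/6 = 5.3333
  mean(Y) = (8 + 6 + 1 + 2 + 6 + 6) / 6 = 29/6 = 4.8333
  mean(Z) = (6 + 3 + 8 + 2 + 4 + 5) / 6 = 28/6 = 4.6667

Step 2 — sample covariance S[i,j] = (1/(n-1)) · Σ_k (x_{k,i} - mean_i) · (x_{k,j} - mean_j), with n-1 = 5.
  S[X,X] = ((0.6667)·(0.6667) + (2.6667)·(2.6667) + (-2.3333)·(-2.3333) + (-0.3333)·(-0.3333) + (0.6667)·(0.6667) + (-1.3333)·(-1.3333)) / 5 = 15.3333/5 = 3.0667
  S[X,Y] = ((0.6667)·(3.1667) + (2.6667)·(1.1667) + (-2.3333)·(-3.8333) + (-0.3333)·(-2.8333) + (0.6667)·(1.1667) + (-1.3333)·(1.1667)) / 5 = 14.3333/5 = 2.8667
  S[X,Z] = ((0.6667)·(1.3333) + (2.6667)·(-1.6667) + (-2.3333)·(3.3333) + (-0.3333)·(-2.6667) + (0.6667)·(-0.6667) + (-1.3333)·(0.3333)) / 5 = -11.3333/5 = -2.2667
  S[Y,Y] = ((3.1667)·(3.1667) + (1.1667)·(1.1667) + (-3.8333)·(-3.8333) + (-2.8333)·(-2.8333) + (1.1667)·(1.1667) + (1.1667)·(1.1667)) / 5 = 36.8333/5 = 7.3667
  S[Y,Z] = ((3.1667)·(1.3333) + (1.1667)·(-1.6667) + (-3.8333)·(3.3333) + (-2.8333)·(-2.6667) + (1.1667)·(-0.6667) + (1.1667)·(0.3333)) / 5 = -3.3333/5 = -0.6667
  S[Z,Z] = ((1.3333)·(1.3333) + (-1.6667)·(-1.6667) + (3.3333)·(3.3333) + (-2.6667)·(-2.6667) + (-0.6667)·(-0.6667) + (0.3333)·(0.3333)) / 5 = 23.3333/5 = 4.6667

S is symmetric (S[j,i] = S[i,j]). Assembling:

S = [[3.0667, 2.8667, -2.2667],
 [2.8667, 7.3667, -0.6667],
 [-2.2667, -0.6667, 4.6667]]


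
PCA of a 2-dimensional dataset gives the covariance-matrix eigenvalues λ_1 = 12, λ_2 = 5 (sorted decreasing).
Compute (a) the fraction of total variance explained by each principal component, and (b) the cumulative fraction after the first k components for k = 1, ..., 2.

Step 1 — total variance = trace(Sigma) = Σ λ_i = 12 + 5 = 17.

Step 2 — fraction explained by component i = λ_i / Σ λ:
  PC1: 12/17 = 0.7059
  PC2: 5/17 = 0.2941

Step 3 — cumulative fraction after k components = (λ_1 + ... + λ_k) / Σ λ:
  k = 1: 12/17 = 0.7059
  k = 2: (12 + 5)/17 = 17/17 = 1

Summary (fraction, with percent):

explained: PC1 0.7059 (70.59%), PC2 0.2941 (29.41%);  cumulative: 0.7059, 1


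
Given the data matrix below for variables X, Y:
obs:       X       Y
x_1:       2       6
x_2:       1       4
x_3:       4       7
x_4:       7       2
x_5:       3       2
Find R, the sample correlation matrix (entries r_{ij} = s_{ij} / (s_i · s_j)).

Step 1 — column means:
  mean(X) = (2 + 1 + 4 + 7 + 3) / 5 = 17/5 = 3.4
  mean(Y) = (6 + 4 + 7 + 2 + 2) / 5 = 21/5 = 4.2

Step 2 — sample variances and covariances s[i,j] = (1/(n-1)) · Σ_k (x_{k,i} - mean_i) · (x_{k,j} - mean_j), with n-1 = 4:
  s[X,X] = ((-1.4)·(-1.4) + (-2.4)·(-2.4) + (0.6)·(0.6) + (3.6)·(3.6) + (-0.4)·(-0.4)) / 4 = 21.2/4 = 5.3
  s[X,Y] = ((-1.4)·(1.8) + (-2.4)·(-0.2) + (0.6)·(2.8) + (3.6)·(-2.2) + (-0.4)·(-2.2)) / 4 = -7.4/4 = -1.85
  s[Y,Y] = ((1.8)·(1.8) + (-0.2)·(-0.2) + (2.8)·(2.8) + (-2.2)·(-2.2) + (-2.2)·(-2.2)) / 4 = 20.8/4 = 5.2
  Sample standard deviations s_i = √(s[i,i]):
  s(X) = √(5.3) = 2.3022
  s(Y) = √(5.2) = 2.2804

Step 3 — r_{ij} = s_{ij} / (s_i · s_j):
  r[X,X] = 1 (diagonal).
  r[X,Y] = -1.85 / (2.3022 · 2.2804) = -1.85 / 5.2498 = -0.3524
  r[Y,Y] = 1 (diagonal).

R is symmetric with unit diagonal. Assembling:

R = [[1, -0.3524],
 [-0.3524, 1]]


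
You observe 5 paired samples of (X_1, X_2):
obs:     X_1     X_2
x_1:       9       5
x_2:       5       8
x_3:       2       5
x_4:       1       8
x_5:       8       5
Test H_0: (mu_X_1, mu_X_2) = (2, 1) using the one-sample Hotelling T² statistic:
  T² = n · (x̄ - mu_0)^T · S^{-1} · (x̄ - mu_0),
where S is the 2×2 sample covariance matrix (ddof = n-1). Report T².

Step 1 — sample mean vector:
  mean(X_1) = (9 + 5 + 2 + 1 + 8) / 5 = 25/5 = 5
  mean(X_2) = (5 + 8 + 5 + 8 + 5) / 5 = 31/5 = 6.2
  x̄ = (5, 6.2),  deviation x̄ - mu_0 = (5, 6.2) - (2, 1) = (3, 5.2).

Step 2 — sample covariance matrix, S[i,j] = (1/(n-1)) · Σ_k (x_{k,i} - mean_i) · (x_{k,j} - mean_j), divisor n-1 = 4:
  S[X_1,X_1] = ((4)·(4) + (0)·(0) + (-3)·(-3) + (-4)·(-4) + (3)·(3)) / 4 = 50/4 = 12.5
  S[X_1,X_2] = ((4)·(-1.2) + (0)·(1.8) + (-3)·(-1.2) + (-4)·(1.8) + (3)·(-1.2)) / 4 = -12/4 = -3
  S[X_2,X_2] = ((-1.2)·(-1.2) + (1.8)·(1.8) + (-1.2)·(-1.2) + (1.8)·(1.8) + (-1.2)·(-1.2)) / 4 = 10.8/4 = 2.7
  S = [[12.5, -3],
 [-3, 2.7]].

Step 3 — invert S. det(S) = 12.5·2.7 - (-3)² = 24.75.
  S^{-1} = (1/det) · [[d, -b], [-b, a]] = [[0.1091, 0.1212],
 [0.1212, 0.5051]].

Step 4 — quadratic form (x̄ - mu_0)^T · S^{-1} · (x̄ - mu_0):
  S^{-1} · (x̄ - mu_0) = (0.9576, 2.9899),
  (x̄ - mu_0)^T · [...] = (3)·(0.9576) + (5.2)·(2.9899) = 18.4202.

Step 5 — scale by n: T² = 5 · 18.4202 = 92.101.

T² ≈ 92.101


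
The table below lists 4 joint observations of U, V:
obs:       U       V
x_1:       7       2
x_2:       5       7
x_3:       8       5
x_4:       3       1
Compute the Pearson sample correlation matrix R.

Step 1 — column means:
  mean(U) = (7 + 5 + 8 + 3) / 4 = 23/4 = 5.75
  mean(V) = (2 + 7 + 5 + 1) / 4 = 15/4 = 3.75

Step 2 — sample variances and covariances s[i,j] = (1/(n-1)) · Σ_k (x_{k,i} - mean_i) · (x_{k,j} - mean_j), with n-1 = 3:
  s[U,U] = ((1.25)·(1.25) + (-0.75)·(-0.75) + (2.25)·(2.25) + (-2.75)·(-2.75)) / 3 = 14.75/3 = 4.9167
  s[U,V] = ((1.25)·(-1.75) + (-0.75)·(3.25) + (2.25)·(1.25) + (-2.75)·(-2.75)) / 3 = 5.75/3 = 1.9167
  s[V,V] = ((-1.75)·(-1.75) + (3.25)·(3.25) + (1.25)·(1.25) + (-2.75)·(-2.75)) / 3 = 22.75/3 = 7.5833
  Sample standard deviations s_i = √(s[i,i]):
  s(U) = √(4.9167) = 2.2174
  s(V) = √(7.5833) = 2.7538

Step 3 — r_{ij} = s_{ij} / (s_i · s_j):
  r[U,U] = 1 (diagonal).
  r[U,V] = 1.9167 / (2.2174 · 2.7538) = 1.9167 / 6.1061 = 0.3139
  r[V,V] = 1 (diagonal).

R is symmetric with unit diagonal. Assembling:

R = [[1, 0.3139],
 [0.3139, 1]]


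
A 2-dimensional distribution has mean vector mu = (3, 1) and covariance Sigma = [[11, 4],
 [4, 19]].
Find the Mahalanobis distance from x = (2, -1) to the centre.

Step 1 — centre the observation: (x - mu) = (-1, -2).

Step 2 — invert Sigma. det(Sigma) = 11·19 - (4)² = 193.
  Sigma^{-1} = (1/det) · [[d, -b], [-b, a]] = [[0.0984, -0.0207],
 [-0.0207, 0.057]].

Step 3 — form the quadratic (x - mu)^T · Sigma^{-1} · (x - mu):
  Sigma^{-1} · (x - mu) = (-0.057, -0.0933).
  (x - mu)^T · [Sigma^{-1} · (x - mu)] = (-1)·(-0.057) + (-2)·(-0.0933) = 0.2435.

Step 4 — take square root: d = √(0.2435) ≈ 0.4935.

d(x, mu) = √(0.2435) ≈ 0.4935


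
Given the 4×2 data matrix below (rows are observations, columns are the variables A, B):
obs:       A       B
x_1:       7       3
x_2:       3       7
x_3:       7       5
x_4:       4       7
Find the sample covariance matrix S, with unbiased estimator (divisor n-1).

Step 1 — column means:
  mean(A) = (7 + 3 + 7 + 4) / 4 = 21/4 = 5.25
  mean(B) = (3 + 7 + 5 + 7) / 4 = 22/4 = 5.5

Step 2 — sample covariance S[i,j] = (1/(n-1)) · Σ_k (x_{k,i} - mean_i) · (x_{k,j} - mean_j), with n-1 = 3.
  S[A,A] = ((1.75)·(1.75) + (-2.25)·(-2.25) + (1.75)·(1.75) + (-1.25)·(-1.25)) / 3 = 12.75/3 = 4.25
  S[A,B] = ((1.75)·(-2.5) + (-2.25)·(1.5) + (1.75)·(-0.5) + (-1.25)·(1.5)) / 3 = -10.5/3 = -3.5
  S[B,B] = ((-2.5)·(-2.5) + (1.5)·(1.5) + (-0.5)·(-0.5) + (1.5)·(1.5)) / 3 = 11/3 = 3.6667

S is symmetric (S[j,i] = S[i,j]). Assembling:

S = [[4.25, -3.5],
 [-3.5, 3.6667]]


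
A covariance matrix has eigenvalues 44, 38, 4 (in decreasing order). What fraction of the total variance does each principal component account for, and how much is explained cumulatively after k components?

Step 1 — total variance = trace(Sigma) = Σ λ_i = 44 + 38 + 4 = 86.

Step 2 — fraction explained by component i = λ_i / Σ λ:
  PC1: 44/86 = 0.5116
  PC2: 38/86 = 0.4419
  PC3: 4/86 = 0.0465

Step 3 — cumulative fraction after k components = (λ_1 + ... + λ_k) / Σ λ:
  k = 1: 44/86 = 0.5116
  k = 2: (44 + 38)/86 = 82/86 = 0.9535
  k = 3: (44 + 38 + 4)/86 = 86/86 = 1

Summary (fraction, with percent):

explained: PC1 0.5116 (51.16%), PC2 0.4419 (44.19%), PC3 0.0465 (4.65%);  cumulative: 0.5116, 0.9535, 1


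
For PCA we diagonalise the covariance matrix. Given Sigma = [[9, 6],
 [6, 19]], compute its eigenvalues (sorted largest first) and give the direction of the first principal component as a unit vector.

Step 1 — characteristic polynomial of 2×2 Sigma:
  det(Sigma - λI) = λ² - trace · λ + det = 0.
  trace = 9 + 19 = 28, det = 9·19 - (6)² = 135.
Step 2 — discriminant:
  Δ = trace² - 4·det = 784 - 540 = 244.
Step 3 — eigenvalues:
  λ = (trace ± √Δ)/2 = (28 ± 15.6205)/2,
  λ_1 = 21.8102,  λ_2 = 6.1898.

Step 4 — unit eigenvector for λ_1: solve (Sigma - λ_1 I)v = 0. First row:
  (9 - 21.8102)·v_x + (6)·v_y = 0, i.e. (-12.8102)·v_x + (6)·v_y = 0,
  so v ∝ (b, λ_1 - a) = (6, 12.8102) = u.
  ||u|| = √((6)² + (12.8102)²) = √(200.1025) ≈ 14.1458,
  v_1 = u/||u|| ≈ (0.4242, 0.9056) (||v_1|| = 1).

λ_1 = 21.8102,  λ_2 = 6.1898;  v_1 ≈ (0.4242, 0.9056)


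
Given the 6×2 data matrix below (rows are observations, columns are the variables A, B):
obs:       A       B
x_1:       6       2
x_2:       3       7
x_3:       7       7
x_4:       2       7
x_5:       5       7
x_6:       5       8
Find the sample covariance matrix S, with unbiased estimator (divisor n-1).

Step 1 — column means:
  mean(A) = (6 + 3 + 7 + 2 + 5 + 5) / 6 = 28/6 = 4.6667
  mean(B) = (2 + 7 + 7 + 7 + 7 + 8) / 6 = 38/6 = 6.3333

Step 2 — sample covariance S[i,j] = (1/(n-1)) · Σ_k (x_{k,i} - mean_i) · (x_{k,j} - mean_j), with n-1 = 5.
  S[A,A] = ((1.3333)·(1.3333) + (-1.6667)·(-1.6667) + (2.3333)·(2.3333) + (-2.6667)·(-2.6667) + (0.3333)·(0.3333) + (0.3333)·(0.3333)) / 5 = 17.3333/5 = 3.4667
  S[A,B] = ((1.3333)·(-4.3333) + (-1.6667)·(0.6667) + (2.3333)·(0.6667) + (-2.6667)·(0.6667) + (0.3333)·(0.6667) + (0.3333)·(1.6667)) / 5 = -6.3333/5 = -1.2667
  S[B,B] = ((-4.3333)·(-4.3333) + (0.6667)·(0.6667) + (0.6667)·(0.6667) + (0.6667)·(0.6667) + (0.6667)·(0.6667) + (1.6667)·(1.6667)) / 5 = 23.3333/5 = 4.6667

S is symmetric (S[j,i] = S[i,j]). Assembling:

S = [[3.4667, -1.2667],
 [-1.2667, 4.6667]]


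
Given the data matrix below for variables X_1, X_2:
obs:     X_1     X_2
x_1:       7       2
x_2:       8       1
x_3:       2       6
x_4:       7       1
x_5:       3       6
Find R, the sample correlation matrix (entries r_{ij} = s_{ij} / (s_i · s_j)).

Step 1 — column means:
  mean(X_1) = (7 + 8 + 2 + 7 + 3) / 5 = 27/5 = 5.4
  mean(X_2) = (2 + 1 + 6 + 1 + 6) / 5 = 16/5 = 3.2

Step 2 — sample variances and covariances s[i,j] = (1/(n-1)) · Σ_k (x_{k,i} - mean_i) · (x_{k,j} - mean_j), with n-1 = 4:
  s[X_1,X_1] = ((1.6)·(1.6) + (2.6)·(2.6) + (-3.4)·(-3.4) + (1.6)·(1.6) + (-2.4)·(-2.4)) / 4 = 29.2/4 = 7.3
  s[X_1,X_2] = ((1.6)·(-1.2) + (2.6)·(-2.2) + (-3.4)·(2.8) + (1.6)·(-2.2) + (-2.4)·(2.8)) / 4 = -27.4/4 = -6.85
  s[X_2,X_2] = ((-1.2)·(-1.2) + (-2.2)·(-2.2) + (2.8)·(2.8) + (-2.2)·(-2.2) + (2.8)·(2.8)) / 4 = 26.8/4 = 6.7
  Sample standard deviations s_i = √(s[i,i]):
  s(X_1) = √(7.3) = 2.7019
  s(X_2) = √(6.7) = 2.5884

Step 3 — r_{ij} = s_{ij} / (s_i · s_j):
  r[X_1,X_1] = 1 (diagonal).
  r[X_1,X_2] = -6.85 / (2.7019 · 2.5884) = -6.85 / 6.9936 = -0.9795
  r[X_2,X_2] = 1 (diagonal).

R is symmetric with unit diagonal. Assembling:

R = [[1, -0.9795],
 [-0.9795, 1]]


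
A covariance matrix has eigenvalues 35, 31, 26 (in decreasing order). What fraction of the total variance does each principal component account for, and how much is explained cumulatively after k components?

Step 1 — total variance = trace(Sigma) = Σ λ_i = 35 + 31 + 26 = 92.

Step 2 — fraction explained by component i = λ_i / Σ λ:
  PC1: 35/92 = 0.3804
  PC2: 31/92 = 0.337
  PC3: 26/92 = 0.2826

Step 3 — cumulative fraction after k components = (λ_1 + ... + λ_k) / Σ λ:
  k = 1: 35/92 = 0.3804
  k = 2: (35 + 31)/92 = 66/92 = 0.7174
  k = 3: (35 + 31 + 26)/92 = 92/92 = 1

Summary (fraction, with percent):

explained: PC1 0.3804 (38.04%), PC2 0.337 (33.7%), PC3 0.2826 (28.26%);  cumulative: 0.3804, 0.7174, 1


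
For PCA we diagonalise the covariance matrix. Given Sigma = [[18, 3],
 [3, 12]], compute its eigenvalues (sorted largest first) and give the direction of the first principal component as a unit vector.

Step 1 — characteristic polynomial of 2×2 Sigma:
  det(Sigma - λI) = λ² - trace · λ + det = 0.
  trace = 18 + 12 = 30, det = 18·12 - (3)² = 207.
Step 2 — discriminant:
  Δ = trace² - 4·det = 900 - 828 = 72.
Step 3 — eigenvalues:
  λ = (trace ± √Δ)/2 = (30 ± 8.4853)/2,
  λ_1 = 19.2426,  λ_2 = 10.7574.

Step 4 — unit eigenvector for λ_1: solve (Sigma - λ_1 I)v = 0. First row:
  (18 - 19.2426)·v_x + (3)·v_y = 0, i.e. (-1.2426)·v_x + (3)·v_y = 0,
  so v ∝ (b, λ_1 - a) = (3, 1.2426) = u.
  ||u|| = √((3)² + (1.2426)²) = √(10.5442) ≈ 3.2472,
  v_1 = u/||u|| ≈ (0.9239, 0.3827) (||v_1|| = 1).

λ_1 = 19.2426,  λ_2 = 10.7574;  v_1 ≈ (0.9239, 0.3827)


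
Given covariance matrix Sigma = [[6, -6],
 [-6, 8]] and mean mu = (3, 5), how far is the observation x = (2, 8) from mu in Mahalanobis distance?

Step 1 — centre the observation: (x - mu) = (-1, 3).

Step 2 — invert Sigma. det(Sigma) = 6·8 - (-6)² = 12.
  Sigma^{-1} = (1/det) · [[d, -b], [-b, a]] = [[0.6667, 0.5],
 [0.5, 0.5]].

Step 3 — form the quadratic (x - mu)^T · Sigma^{-1} · (x - mu):
  Sigma^{-1} · (x - mu) = (0.8333, 1).
  (x - mu)^T · [Sigma^{-1} · (x - mu)] = (-1)·(0.8333) + (3)·(1) = 2.1667.

Step 4 — take square root: d = √(2.1667) ≈ 1.472.

d(x, mu) = √(2.1667) ≈ 1.472


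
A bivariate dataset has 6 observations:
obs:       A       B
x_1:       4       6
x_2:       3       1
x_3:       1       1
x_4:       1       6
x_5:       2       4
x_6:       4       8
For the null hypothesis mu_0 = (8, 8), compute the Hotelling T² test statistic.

Step 1 — sample mean vector:
  mean(A) = (4 + 3 + 1 + 1 + 2 + 4) / 6 = 15/6 = 2.5
  mean(B) = (6 + 1 + 1 + 6 + 4 + 8) / 6 = 26/6 = 4.3333
  x̄ = (2.5, 4.3333),  deviation x̄ - mu_0 = (2.5, 4.3333) - (8, 8) = (-5.5, -3.6667).

Step 2 — sample covariance matrix, S[i,j] = (1/(n-1)) · Σ_k (x_{k,i} - mean_i) · (x_{k,j} - mean_j), divisor n-1 = 5:
  S[A,A] = ((1.5)·(1.5) + (0.5)·(0.5) + (-1.5)·(-1.5) + (-1.5)·(-1.5) + (-0.5)·(-0.5) + (1.5)·(1.5)) / 5 = 9.5/5 = 1.9
  S[A,B] = ((1.5)·(1.6667) + (0.5)·(-3.3333) + (-1.5)·(-3.3333) + (-1.5)·(1.6667) + (-0.5)·(-0.3333) + (1.5)·(3.6667)) / 5 = 9/5 = 1.8
  S[B,B] = ((1.6667)·(1.6667) + (-3.3333)·(-3.3333) + (-3.3333)·(-3.3333) + (1.6667)·(1.6667) + (-0.3333)·(-0.3333) + (3.6667)·(3.6667)) / 5 = 41.3333/5 = 8.2667
  S = [[1.9, 1.8],
 [1.8, 8.2667]].

Step 3 — invert S. det(S) = 1.9·8.2667 - (1.8)² = 12.4667.
  S^{-1} = (1/det) · [[d, -b], [-b, a]] = [[0.6631, -0.1444],
 [-0.1444, 0.1524]].

Step 4 — quadratic form (x̄ - mu_0)^T · S^{-1} · (x̄ - mu_0):
  S^{-1} · (x̄ - mu_0) = (-3.1176, 0.2353),
  (x̄ - mu_0)^T · [...] = (-5.5)·(-3.1176) + (-3.6667)·(0.2353) = 16.2843.

Step 5 — scale by n: T² = 6 · 16.2843 = 97.7059.

T² ≈ 97.7059


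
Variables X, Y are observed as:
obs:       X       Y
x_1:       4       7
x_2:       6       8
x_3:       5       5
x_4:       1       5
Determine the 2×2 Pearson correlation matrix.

Step 1 — column means:
  mean(X) = (4 + 6 + 5 + 1) / 4 = 16/4 = 4
  mean(Y) = (7 + 8 + 5 + 5) / 4 = 25/4 = 6.25

Step 2 — sample variances and covariances s[i,j] = (1/(n-1)) · Σ_k (x_{k,i} - mean_i) · (x_{k,j} - mean_j), with n-1 = 3:
  s[X,X] = ((0)·(0) + (2)·(2) + (1)·(1) + (-3)·(-3)) / 3 = 14/3 = 4.6667
  s[X,Y] = ((0)·(0.75) + (2)·(1.75) + (1)·(-1.25) + (-3)·(-1.25)) / 3 = 6/3 = 2
  s[Y,Y] = ((0.75)·(0.75) + (1.75)·(1.75) + (-1.25)·(-1.25) + (-1.25)·(-1.25)) / 3 = 6.75/3 = 2.25
  Sample standard deviations s_i = √(s[i,i]):
  s(X) = √(4.6667) = 2.1602
  s(Y) = √(2.25) = 1.5

Step 3 — r_{ij} = s_{ij} / (s_i · s_j):
  r[X,X] = 1 (diagonal).
  r[X,Y] = 2 / (2.1602 · 1.5) = 2 / 3.2404 = 0.6172
  r[Y,Y] = 1 (diagonal).

R is symmetric with unit diagonal. Assembling:

R = [[1, 0.6172],
 [0.6172, 1]]


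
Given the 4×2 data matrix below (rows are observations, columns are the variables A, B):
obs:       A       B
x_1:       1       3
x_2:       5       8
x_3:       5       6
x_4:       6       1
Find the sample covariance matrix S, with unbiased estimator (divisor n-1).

Step 1 — column means:
  mean(A) = (1 + 5 + 5 + 6) / 4 = 17/4 = 4.25
  mean(B) = (3 + 8 + 6 + 1) / 4 = 18/4 = 4.5

Step 2 — sample covariance S[i,j] = (1/(n-1)) · Σ_k (x_{k,i} - mean_i) · (x_{k,j} - mean_j), with n-1 = 3.
  S[A,A] = ((-3.25)·(-3.25) + (0.75)·(0.75) + (0.75)·(0.75) + (1.75)·(1.75)) / 3 = 14.75/3 = 4.9167
  S[A,B] = ((-3.25)·(-1.5) + (0.75)·(3.5) + (0.75)·(1.5) + (1.75)·(-3.5)) / 3 = 2.5/3 = 0.8333
  S[B,B] = ((-1.5)·(-1.5) + (3.5)·(3.5) + (1.5)·(1.5) + (-3.5)·(-3.5)) / 3 = 29/3 = 9.6667

S is symmetric (S[j,i] = S[i,j]). Assembling:

S = [[4.9167, 0.8333],
 [0.8333, 9.6667]]


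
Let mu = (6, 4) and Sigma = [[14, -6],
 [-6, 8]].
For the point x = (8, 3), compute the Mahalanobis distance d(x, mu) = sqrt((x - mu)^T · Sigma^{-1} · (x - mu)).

Step 1 — centre the observation: (x - mu) = (2, -1).

Step 2 — invert Sigma. det(Sigma) = 14·8 - (-6)² = 76.
  Sigma^{-1} = (1/det) · [[d, -b], [-b, a]] = [[0.1053, 0.0789],
 [0.0789, 0.1842]].

Step 3 — form the quadratic (x - mu)^T · Sigma^{-1} · (x - mu):
  Sigma^{-1} · (x - mu) = (0.1316, -0.0263).
  (x - mu)^T · [Sigma^{-1} · (x - mu)] = (2)·(0.1316) + (-1)·(-0.0263) = 0.2895.

Step 4 — take square root: d = √(0.2895) ≈ 0.538.

d(x, mu) = √(0.2895) ≈ 0.538


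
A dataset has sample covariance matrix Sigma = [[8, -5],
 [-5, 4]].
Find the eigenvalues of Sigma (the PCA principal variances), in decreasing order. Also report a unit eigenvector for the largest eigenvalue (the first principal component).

Step 1 — characteristic polynomial of 2×2 Sigma:
  det(Sigma - λI) = λ² - trace · λ + det = 0.
  trace = 8 + 4 = 12, det = 8·4 - (-5)² = 7.
Step 2 — discriminant:
  Δ = trace² - 4·det = 144 - 28 = 116.
Step 3 — eigenvalues:
  λ = (trace ± √Δ)/2 = (12 ± 10.7703)/2,
  λ_1 = 11.3852,  λ_2 = 0.6148.

Step 4 — unit eigenvector for λ_1: solve (Sigma - λ_1 I)v = 0. First row:
  (8 - 11.3852)·v_x + (-5)·v_y = 0, i.e. (-3.3852)·v_x + (-5)·v_y = 0,
  so v ∝ (b, λ_1 - a) = (-5, 3.3852); multiply by -1 so the first entry is positive: u = (5, -3.3852).
  ||u|| = √((5)² + (-3.3852)²) = √(36.4593) ≈ 6.0382,
  v_1 = u/||u|| ≈ (0.8281, -0.5606) (||v_1|| = 1).

λ_1 = 11.3852,  λ_2 = 0.6148;  v_1 ≈ (0.8281, -0.5606)


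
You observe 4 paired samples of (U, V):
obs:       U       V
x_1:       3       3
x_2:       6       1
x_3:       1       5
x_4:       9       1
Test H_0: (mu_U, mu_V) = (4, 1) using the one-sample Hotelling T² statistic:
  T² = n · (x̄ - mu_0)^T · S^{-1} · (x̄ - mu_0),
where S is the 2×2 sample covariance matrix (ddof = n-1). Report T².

Step 1 — sample mean vector:
  mean(U) = (3 + 6 + 1 + 9) / 4 = 19/4 = 4.75
  mean(V) = (3 + 1 + 5 + 1) / 4 = 10/4 = 2.5
  x̄ = (4.75, 2.5),  deviation x̄ - mu_0 = (4.75, 2.5) - (4, 1) = (0.75, 1.5).

Step 2 — sample covariance matrix, S[i,j] = (1/(n-1)) · Σ_k (x_{k,i} - mean_i) · (x_{k,j} - mean_j), divisor n-1 = 3:
  S[U,U] = ((-1.75)·(-1.75) + (1.25)·(1.25) + (-3.75)·(-3.75) + (4.25)·(4.25)) / 3 = 36.75/3 = 12.25
  S[U,V] = ((-1.75)·(0.5) + (1.25)·(-1.5) + (-3.75)·(2.5) + (4.25)·(-1.5)) / 3 = -18.5/3 = -6.1667
  S[V,V] = ((0.5)·(0.5) + (-1.5)·(-1.5) + (2.5)·(2.5) + (-1.5)·(-1.5)) / 3 = 11/3 = 3.6667
  S = [[12.25, -6.1667],
 [-6.1667, 3.6667]].

Step 3 — invert S. det(S) = 12.25·3.6667 - (-6.1667)² = 6.8889.
  S^{-1} = (1/det) · [[d, -b], [-b, a]] = [[0.5323, 0.8952],
 [0.8952, 1.7782]].

Step 4 — quadratic form (x̄ - mu_0)^T · S^{-1} · (x̄ - mu_0):
  S^{-1} · (x̄ - mu_0) = (1.7419, 3.3387),
  (x̄ - mu_0)^T · [...] = (0.75)·(1.7419) + (1.5)·(3.3387) = 6.3145.

Step 5 — scale by n: T² = 4 · 6.3145 = 25.2581.

T² ≈ 25.2581


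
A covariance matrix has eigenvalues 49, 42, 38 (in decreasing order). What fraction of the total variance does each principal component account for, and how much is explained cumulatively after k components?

Step 1 — total variance = trace(Sigma) = Σ λ_i = 49 + 42 + 38 = 129.

Step 2 — fraction explained by component i = λ_i / Σ λ:
  PC1: 49/129 = 0.3798
  PC2: 42/129 = 0.3256
  PC3: 38/129 = 0.2946

Step 3 — cumulative fraction after k components = (λ_1 + ... + λ_k) / Σ λ:
  k = 1: 49/129 = 0.3798
  k = 2: (49 + 42)/129 = 91/129 = 0.7054
  k = 3: (49 + 42 + 38)/129 = 129/129 = 1

Summary (fraction, with percent):

explained: PC1 0.3798 (37.98%), PC2 0.3256 (32.56%), PC3 0.2946 (29.46%);  cumulative: 0.3798, 0.7054, 1


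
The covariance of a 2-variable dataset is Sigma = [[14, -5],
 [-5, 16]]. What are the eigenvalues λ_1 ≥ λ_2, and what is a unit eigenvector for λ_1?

Step 1 — characteristic polynomial of 2×2 Sigma:
  det(Sigma - λI) = λ² - trace · λ + det = 0.
  trace = 14 + 16 = 30, det = 14·16 - (-5)² = 199.
Step 2 — discriminant:
  Δ = trace² - 4·det = 900 - 796 = 104.
Step 3 — eigenvalues:
  λ = (trace ± √Δ)/2 = (30 ± 10.198)/2,
  λ_1 = 20.099,  λ_2 = 9.901.

Step 4 — unit eigenvector for λ_1: solve (Sigma - λ_1 I)v = 0. First row:
  (14 - 20.099)·v_x + (-5)·v_y = 0, i.e. (-6.099)·v_x + (-5)·v_y = 0,
  so v ∝ (b, λ_1 - a) = (-5, 6.099); multiply by -1 so the first entry is positive: u = (5, -6.099).
  ||u|| = √((5)² + (-6.099)²) = √(62.198) ≈ 7.8866,
  v_1 = u/||u|| ≈ (0.634, -0.7733) (||v_1|| = 1).

λ_1 = 20.099,  λ_2 = 9.901;  v_1 ≈ (0.634, -0.7733)


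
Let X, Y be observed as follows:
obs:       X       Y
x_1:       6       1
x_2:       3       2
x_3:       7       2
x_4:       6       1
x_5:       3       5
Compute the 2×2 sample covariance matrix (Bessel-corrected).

Step 1 — column means:
  mean(X) = (6 + 3 + 7 + 6 + 3) / 5 = 25/5 = 5
  mean(Y) = (1 + 2 + 2 + 1 + 5) / 5 = 11/5 = 2.2

Step 2 — sample covariance S[i,j] = (1/(n-1)) · Σ_k (x_{k,i} - mean_i) · (x_{k,j} - mean_j), with n-1 = 4.
  S[X,X] = ((1)·(1) + (-2)·(-2) + (2)·(2) + (1)·(1) + (-2)·(-2)) / 4 = 14/4 = 3.5
  S[X,Y] = ((1)·(-1.2) + (-2)·(-0.2) + (2)·(-0.2) + (1)·(-1.2) + (-2)·(2.8)) / 4 = -8/4 = -2
  S[Y,Y] = ((-1.2)·(-1.2) + (-0.2)·(-0.2) + (-0.2)·(-0.2) + (-1.2)·(-1.2) + (2.8)·(2.8)) / 4 = 10.8/4 = 2.7

S is symmetric (S[j,i] = S[i,j]). Assembling:

S = [[3.5, -2],
 [-2, 2.7]]


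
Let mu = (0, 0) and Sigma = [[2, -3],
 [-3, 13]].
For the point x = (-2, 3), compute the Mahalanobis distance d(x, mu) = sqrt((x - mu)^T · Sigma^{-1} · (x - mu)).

Step 1 — centre the observation: (x - mu) = (-2, 3).

Step 2 — invert Sigma. det(Sigma) = 2·13 - (-3)² = 17.
  Sigma^{-1} = (1/det) · [[d, -b], [-b, a]] = [[0.7647, 0.1765],
 [0.1765, 0.1176]].

Step 3 — form the quadratic (x - mu)^T · Sigma^{-1} · (x - mu):
  Sigma^{-1} · (x - mu) = (-1, 0).
  (x - mu)^T · [Sigma^{-1} · (x - mu)] = (-2)·(-1) + (3)·(0) = 2.

Step 4 — take square root: d = √(2) ≈ 1.4142.

d(x, mu) = √(2) ≈ 1.4142


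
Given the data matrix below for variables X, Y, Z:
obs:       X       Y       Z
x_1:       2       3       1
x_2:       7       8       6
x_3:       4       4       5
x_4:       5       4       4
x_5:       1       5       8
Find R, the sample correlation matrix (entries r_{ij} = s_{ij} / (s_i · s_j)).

Step 1 — column means:
  mean(X) = (2 + 7 + 4 + 5 + 1) / 5 = 19/5 = 3.8
  mean(Y) = (3 + 8 + 4 + 4 + 5) / 5 = 24/5 = 4.8
  mean(Z) = (1 + 6 + 5 + 4 + 8) / 5 = 24/5 = 4.8

Step 2 — sample variances and covariances s[i,j] = (1/(n-1)) · Σ_k (x_{k,i} - mean_i) · (x_{k,j} - mean_j), with n-1 = 4:
  s[X,X] = ((-1.8)·(-1.8) + (3.2)·(3.2) + (0.2)·(0.2) + (1.2)·(1.2) + (-2.8)·(-2.8)) / 4 = 22.8/4 = 5.7
  s[X,Y] = ((-1.8)·(-1.8) + (3.2)·(3.2) + (0.2)·(-0.8) + (1.2)·(-0.8) + (-2.8)·(0.2)) / 4 = 11.8/4 = 2.95
  s[X,Z] = ((-1.8)·(-3.8) + (3.2)·(1.2) + (0.2)·(0.2) + (1.2)·(-0.8) + (-2.8)·(3.2)) / 4 = 0.8/4 = 0.2
  s[Y,Y] = ((-1.8)·(-1.8) + (3.2)·(3.2) + (-0.8)·(-0.8) + (-0.8)·(-0.8) + (0.2)·(0.2)) / 4 = 14.8/4 = 3.7
  s[Y,Z] = ((-1.8)·(-3.8) + (3.2)·(1.2) + (-0.8)·(0.2) + (-0.8)·(-0.8) + (0.2)·(3.2)) / 4 = 11.8/4 = 2.95
  s[Z,Z] = ((-3.8)·(-3.8) + (1.2)·(1.2) + (0.2)·(0.2) + (-0.8)·(-0.8) + (3.2)·(3.2)) / 4 = 26.8/4 = 6.7
  Sample standard deviations s_i = √(s[i,i]):
  s(X) = √(5.7) = 2.3875
  s(Y) = √(3.7) = 1.9235
  s(Z) = √(6.7) = 2.5884

Step 3 — r_{ij} = s_{ij} / (s_i · s_j):
  r[X,X] = 1 (diagonal).
  r[X,Y] = 2.95 / (2.3875 · 1.9235) = 2.95 / 4.5924 = 0.6424
  r[X,Z] = 0.2 / (2.3875 · 2.5884) = 0.2 / 6.1798 = 0.0324
  r[Y,Y] = 1 (diagonal).
  r[Y,Z] = 2.95 / (1.9235 · 2.5884) = 2.95 / 4.979 = 0.5925
  r[Z,Z] = 1 (diagonal).

R is symmetric with unit diagonal. Assembling:

R = [[1, 0.6424, 0.0324],
 [0.6424, 1, 0.5925],
 [0.0324, 0.5925, 1]]


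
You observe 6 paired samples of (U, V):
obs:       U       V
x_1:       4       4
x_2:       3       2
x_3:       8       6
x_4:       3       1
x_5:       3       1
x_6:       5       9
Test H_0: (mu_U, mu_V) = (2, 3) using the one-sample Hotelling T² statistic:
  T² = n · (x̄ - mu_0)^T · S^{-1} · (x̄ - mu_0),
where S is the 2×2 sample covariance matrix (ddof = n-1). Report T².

Step 1 — sample mean vector:
  mean(U) = (4 + 3 + 8 + 3 + 3 + 5) / 6 = 26/6 = 4.3333
  mean(V) = (4 + 2 + 6 + 1 + 1 + 9) / 6 = 23/6 = 3.8333
  x̄ = (4.3333, 3.8333),  deviation x̄ - mu_0 = (4.3333, 3.8333) - (2, 3) = (2.3333, 0.8333).

Step 2 — sample covariance matrix, S[i,j] = (1/(n-1)) · Σ_k (x_{k,i} - mean_i) · (x_{k,j} - mean_j), divisor n-1 = 5:
  S[U,U] = ((-0.3333)·(-0.3333) + (-1.3333)·(-1.3333) + (3.6667)·(3.6667) + (-1.3333)·(-1.3333) + (-1.3333)·(-1.3333) + (0.6667)·(0.6667)) / 5 = 19.3333/5 = 3.8667
  S[U,V] = ((-0.3333)·(0.1667) + (-1.3333)·(-1.8333) + (3.6667)·(2.1667) + (-1.3333)·(-2.8333) + (-1.3333)·(-2.8333) + (0.6667)·(5.1667)) / 5 = 21.3333/5 = 4.2667
  S[V,V] = ((0.1667)·(0.1667) + (-1.8333)·(-1.8333) + (2.1667)·(2.1667) + (-2.8333)·(-2.8333) + (-2.8333)·(-2.8333) + (5.1667)·(5.1667)) / 5 = 50.8333/5 = 10.1667
  S = [[3.8667, 4.2667],
 [4.2667, 10.1667]].

Step 3 — invert S. det(S) = 3.8667·10.1667 - (4.2667)² = 21.1067.
  S^{-1} = (1/det) · [[d, -b], [-b, a]] = [[0.4817, -0.2021],
 [-0.2021, 0.1832]].

Step 4 — quadratic form (x̄ - mu_0)^T · S^{-1} · (x̄ - mu_0):
  S^{-1} · (x̄ - mu_0) = (0.9555, -0.319),
  (x̄ - mu_0)^T · [...] = (2.3333)·(0.9555) + (0.8333)·(-0.319) = 1.9636.

Step 5 — scale by n: T² = 6 · 1.9636 = 11.7814.

T² ≈ 11.7814


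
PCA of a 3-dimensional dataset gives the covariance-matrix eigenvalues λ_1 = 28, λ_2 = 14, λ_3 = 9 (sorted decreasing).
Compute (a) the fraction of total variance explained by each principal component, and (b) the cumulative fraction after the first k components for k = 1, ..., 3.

Step 1 — total variance = trace(Sigma) = Σ λ_i = 28 + 14 + 9 = 51.

Step 2 — fraction explained by component i = λ_i / Σ λ:
  PC1: 28/51 = 0.549
  PC2: 14/51 = 0.2745
  PC3: 9/51 = 0.1765

Step 3 — cumulative fraction after k components = (λ_1 + ... + λ_k) / Σ λ:
  k = 1: 28/51 = 0.549
  k = 2: (28 + 14)/51 = 42/51 = 0.8235
  k = 3: (28 + 14 + 9)/51 = 51/51 = 1

Summary (fraction, with percent):

explained: PC1 0.549 (54.9%), PC2 0.2745 (27.45%), PC3 0.1765 (17.65%);  cumulative: 0.549, 0.8235, 1


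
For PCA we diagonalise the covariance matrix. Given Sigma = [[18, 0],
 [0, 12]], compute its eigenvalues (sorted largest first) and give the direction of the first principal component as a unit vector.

Step 1 — characteristic polynomial of 2×2 Sigma:
  det(Sigma - λI) = λ² - trace · λ + det = 0.
  trace = 18 + 12 = 30, det = 18·12 - (0)² = 216.
Step 2 — discriminant:
  Δ = trace² - 4·det = 900 - 864 = 36.
Step 3 — eigenvalues:
  λ = (trace ± √Δ)/2 = (30 ± 6)/2,
  λ_1 = 18,  λ_2 = 12.

Step 4 — unit eigenvector for λ_1: Sigma is diagonal, so its eigenvectors are the coordinate axes. λ_1 = 18 is the diagonal entry on the first coordinate axis, hence
  v_1 = (1, 0) (||v_1|| = 1).

λ_1 = 18,  λ_2 = 12;  v_1 ≈ (1, 0)


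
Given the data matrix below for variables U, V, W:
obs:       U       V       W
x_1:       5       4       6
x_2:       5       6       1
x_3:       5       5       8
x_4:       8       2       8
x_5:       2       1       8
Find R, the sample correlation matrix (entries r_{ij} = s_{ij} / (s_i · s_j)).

Step 1 — column means:
  mean(U) = (5 + 5 + 5 + 8 + 2) / 5 = 25/5 = 5
  mean(V) = (4 + 6 + 5 + 2 + 1) / 5 = 18/5 = 3.6
  mean(W) = (6 + 1 + 8 + 8 + 8) / 5 = 31/5 = 6.2

Step 2 — sample variances and covariances s[i,j] = (1/(n-1)) · Σ_k (x_{k,i} - mean_i) · (x_{k,j} - mean_j), with n-1 = 4:
  s[U,U] = ((0)·(0) + (0)·(0) + (0)·(0) + (3)·(3) + (-3)·(-3)) / 4 = 18/4 = 4.5
  s[U,V] = ((0)·(0.4) + (0)·(2.4) + (0)·(1.4) + (3)·(-1.6) + (-3)·(-2.6)) / 4 = 3/4 = 0.75
  s[U,W] = ((0)·(-0.2) + (0)·(-5.2) + (0)·(1.8) + (3)·(1.8) + (-3)·(1.8)) / 4 = 0/4 = 0
  s[V,V] = ((0.4)·(0.4) + (2.4)·(2.4) + (1.4)·(1.4) + (-1.6)·(-1.6) + (-2.6)·(-2.6)) / 4 = 17.2/4 = 4.3
  s[V,W] = ((0.4)·(-0.2) + (2.4)·(-5.2) + (1.4)·(1.8) + (-1.6)·(1.8) + (-2.6)·(1.8)) / 4 = -17.6/4 = -4.4
  s[W,W] = ((-0.2)·(-0.2) + (-5.2)·(-5.2) + (1.8)·(1.8) + (1.8)·(1.8) + (1.8)·(1.8)) / 4 = 36.8/4 = 9.2
  Sample standard deviations s_i = √(s[i,i]):
  s(U) = √(4.5) = 2.1213
  s(V) = √(4.3) = 2.0736
  s(W) = √(9.2) = 3.0332

Step 3 — r_{ij} = s_{ij} / (s_i · s_j):
  r[U,U] = 1 (diagonal).
  r[U,V] = 0.75 / (2.1213 · 2.0736) = 0.75 / 4.3989 = 0.1705
  r[U,W] = 0 / (2.1213 · 3.0332) = 0 / 6.4343 = 0
  r[V,V] = 1 (diagonal).
  r[V,W] = -4.4 / (2.0736 · 3.0332) = -4.4 / 6.2897 = -0.6996
  r[W,W] = 1 (diagonal).

R is symmetric with unit diagonal. Assembling:

R = [[1, 0.1705, 0],
 [0.1705, 1, -0.6996],
 [0, -0.6996, 1]]


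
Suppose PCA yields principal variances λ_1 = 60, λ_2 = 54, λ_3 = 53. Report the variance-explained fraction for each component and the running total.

Step 1 — total variance = trace(Sigma) = Σ λ_i = 60 + 54 + 53 = 167.

Step 2 — fraction explained by component i = λ_i / Σ λ:
  PC1: 60/167 = 0.3593
  PC2: 54/167 = 0.3234
  PC3: 53/167 = 0.3174

Step 3 — cumulative fraction after k components = (λ_1 + ... + λ_k) / Σ λ:
  k = 1: 60/167 = 0.3593
  k = 2: (60 + 54)/167 = 114/167 = 0.6826
  k = 3: (60 + 54 + 53)/167 = 167/167 = 1

Summary (fraction, with percent):

explained: PC1 0.3593 (35.93%), PC2 0.3234 (32.34%), PC3 0.3174 (31.74%);  cumulative: 0.3593, 0.6826, 1


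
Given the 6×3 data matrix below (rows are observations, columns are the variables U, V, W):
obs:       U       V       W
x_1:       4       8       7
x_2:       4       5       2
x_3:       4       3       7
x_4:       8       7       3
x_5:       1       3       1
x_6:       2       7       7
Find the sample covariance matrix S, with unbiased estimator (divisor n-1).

Step 1 — column means:
  mean(U) = (4 + 4 + 4 + 8 + 1 + 2) / 6 = 23/6 = 3.8333
  mean(V) = (8 + 5 + 3 + 7 + 3 + 7) / 6 = 33/6 = 5.5
  mean(W) = (7 + 2 + 7 + 3 + 1 + 7) / 6 = 27/6 = 4.5

Step 2 — sample covariance S[i,j] = (1/(n-1)) · Σ_k (x_{k,i} - mean_i) · (x_{k,j} - mean_j), with n-1 = 5.
  S[U,U] = ((0.1667)·(0.1667) + (0.1667)·(0.1667) + (0.1667)·(0.1667) + (4.1667)·(4.1667) + (-2.8333)·(-2.8333) + (-1.8333)·(-1.8333)) / 5 = 28.8333/5 = 5.7667
  S[U,V] = ((0.1667)·(2.5) + (0.1667)·(-0.5) + (0.1667)·(-2.5) + (4.1667)·(1.5) + (-2.8333)·(-2.5) + (-1.8333)·(1.5)) / 5 = 10.5/5 = 2.1
  S[U,W] = ((0.1667)·(2.5) + (0.1667)·(-2.5) + (0.1667)·(2.5) + (4.1667)·(-1.5) + (-2.8333)·(-3.5) + (-1.8333)·(2.5)) / 5 = -0.5/5 = -0.1
  S[V,V] = ((2.5)·(2.5) + (-0.5)·(-0.5) + (-2.5)·(-2.5) + (1.5)·(1.5) + (-2.5)·(-2.5) + (1.5)·(1.5)) / 5 = 23.5/5 = 4.7
  S[V,W] = ((2.5)·(2.5) + (-0.5)·(-2.5) + (-2.5)·(2.5) + (1.5)·(-1.5) + (-2.5)·(-3.5) + (1.5)·(2.5)) / 5 = 11.5/5 = 2.3
  S[W,W] = ((2.5)·(2.5) + (-2.5)·(-2.5) + (2.5)·(2.5) + (-1.5)·(-1.5) + (-3.5)·(-3.5) + (2.5)·(2.5)) / 5 = 39.5/5 = 7.9

S is symmetric (S[j,i] = S[i,j]). Assembling:

S = [[5.7667, 2.1, -0.1],
 [2.1, 4.7, 2.3],
 [-0.1, 2.3, 7.9]]


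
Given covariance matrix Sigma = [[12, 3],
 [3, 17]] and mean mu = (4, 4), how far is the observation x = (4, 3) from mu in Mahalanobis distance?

Step 1 — centre the observation: (x - mu) = (0, -1).

Step 2 — invert Sigma. det(Sigma) = 12·17 - (3)² = 195.
  Sigma^{-1} = (1/det) · [[d, -b], [-b, a]] = [[0.0872, -0.0154],
 [-0.0154, 0.0615]].

Step 3 — form the quadratic (x - mu)^T · Sigma^{-1} · (x - mu):
  Sigma^{-1} · (x - mu) = (0.0154, -0.0615).
  (x - mu)^T · [Sigma^{-1} · (x - mu)] = (0)·(0.0154) + (-1)·(-0.0615) = 0.0615.

Step 4 — take square root: d = √(0.0615) ≈ 0.2481.

d(x, mu) = √(0.0615) ≈ 0.2481


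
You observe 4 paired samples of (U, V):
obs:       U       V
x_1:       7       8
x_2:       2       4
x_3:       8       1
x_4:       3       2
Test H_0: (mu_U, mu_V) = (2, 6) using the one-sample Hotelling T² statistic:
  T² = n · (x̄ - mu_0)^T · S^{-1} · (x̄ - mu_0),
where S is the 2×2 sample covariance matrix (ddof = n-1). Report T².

Step 1 — sample mean vector:
  mean(U) = (7 + 2 + 8 + 3) / 4 = 20/4 = 5
  mean(V) = (8 + 4 + 1 + 2) / 4 = 15/4 = 3.75
  x̄ = (5, 3.75),  deviation x̄ - mu_0 = (5, 3.75) - (2, 6) = (3, -2.25).

Step 2 — sample covariance matrix, S[i,j] = (1/(n-1)) · Σ_k (x_{k,i} - mean_i) · (x_{k,j} - mean_j), divisor n-1 = 3:
  S[U,U] = ((2)·(2) + (-3)·(-3) + (3)·(3) + (-2)·(-2)) / 3 = 26/3 = 8.6667
  S[U,V] = ((2)·(4.25) + (-3)·(0.25) + (3)·(-2.75) + (-2)·(-1.75)) / 3 = 3/3 = 1
  S[V,V] = ((4.25)·(4.25) + (0.25)·(0.25) + (-2.75)·(-2.75) + (-1.75)·(-1.75)) / 3 = 28.75/3 = 9.5833
  S = [[8.6667, 1],
 [1, 9.5833]].

Step 3 — invert S. det(S) = 8.6667·9.5833 - (1)² = 82.0556.
  S^{-1} = (1/det) · [[d, -b], [-b, a]] = [[0.1168, -0.0122],
 [-0.0122, 0.1056]].

Step 4 — quadratic form (x̄ - mu_0)^T · S^{-1} · (x̄ - mu_0):
  S^{-1} · (x̄ - mu_0) = (0.3778, -0.2742),
  (x̄ - mu_0)^T · [...] = (3)·(0.3778) + (-2.25)·(-0.2742) = 1.7503.

Step 5 — scale by n: T² = 4 · 1.7503 = 7.0014.

T² ≈ 7.0014


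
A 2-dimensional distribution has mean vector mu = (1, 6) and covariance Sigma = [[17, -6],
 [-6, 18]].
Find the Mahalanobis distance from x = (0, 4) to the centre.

Step 1 — centre the observation: (x - mu) = (-1, -2).

Step 2 — invert Sigma. det(Sigma) = 17·18 - (-6)² = 270.
  Sigma^{-1} = (1/det) · [[d, -b], [-b, a]] = [[0.0667, 0.0222],
 [0.0222, 0.063]].

Step 3 — form the quadratic (x - mu)^T · Sigma^{-1} · (x - mu):
  Sigma^{-1} · (x - mu) = (-0.1111, -0.1481).
  (x - mu)^T · [Sigma^{-1} · (x - mu)] = (-1)·(-0.1111) + (-2)·(-0.1481) = 0.4074.

Step 4 — take square root: d = √(0.4074) ≈ 0.6383.

d(x, mu) = √(0.4074) ≈ 0.6383


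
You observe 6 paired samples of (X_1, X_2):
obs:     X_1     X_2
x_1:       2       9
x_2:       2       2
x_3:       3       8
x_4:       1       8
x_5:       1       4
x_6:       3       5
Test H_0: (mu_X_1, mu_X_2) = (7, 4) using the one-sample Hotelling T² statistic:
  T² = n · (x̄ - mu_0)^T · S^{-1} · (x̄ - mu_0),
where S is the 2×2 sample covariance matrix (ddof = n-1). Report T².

Step 1 — sample mean vector:
  mean(X_1) = (2 + 2 + 3 + 1 + 1 + 3) / 6 = 12/6 = 2
  mean(X_2) = (9 + 2 + 8 + 8 + 4 + 5) / 6 = 36/6 = 6
  x̄ = (2, 6),  deviation x̄ - mu_0 = (2, 6) - (7, 4) = (-5, 2).

Step 2 — sample covariance matrix, S[i,j] = (1/(n-1)) · Σ_k (x_{k,i} - mean_i) · (x_{k,j} - mean_j), divisor n-1 = 5:
  S[X_1,X_1] = ((0)·(0) + (0)·(0) + (1)·(1) + (-1)·(-1) + (-1)·(-1) + (1)·(1)) / 5 = 4/5 = 0.8
  S[X_1,X_2] = ((0)·(3) + (0)·(-4) + (1)·(2) + (-1)·(2) + (-1)·(-2) + (1)·(-1)) / 5 = 1/5 = 0.2
  S[X_2,X_2] = ((3)·(3) + (-4)·(-4) + (2)·(2) + (2)·(2) + (-2)·(-2) + (-1)·(-1)) / 5 = 38/5 = 7.6
  S = [[0.8, 0.2],
 [0.2, 7.6]].

Step 3 — invert S. det(S) = 0.8·7.6 - (0.2)² = 6.04.
  S^{-1} = (1/det) · [[d, -b], [-b, a]] = [[1.2583, -0.0331],
 [-0.0331, 0.1325]].

Step 4 — quadratic form (x̄ - mu_0)^T · S^{-1} · (x̄ - mu_0):
  S^{-1} · (x̄ - mu_0) = (-6.3576, 0.4305),
  (x̄ - mu_0)^T · [...] = (-5)·(-6.3576) + (2)·(0.4305) = 32.649.

Step 5 — scale by n: T² = 6 · 32.649 = 195.894.

T² ≈ 195.894


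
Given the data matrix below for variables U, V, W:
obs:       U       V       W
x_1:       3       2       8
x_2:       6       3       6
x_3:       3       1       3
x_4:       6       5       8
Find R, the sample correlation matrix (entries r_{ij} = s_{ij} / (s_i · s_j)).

Step 1 — column means:
  mean(U) = (3 + 6 + 3 + 6) / 4 = 18/4 = 4.5
  mean(V) = (2 + 3 + 1 + 5) / 4 = 11/4 = 2.75
  mean(W) = (8 + 6 + 3 + 8) / 4 = 25/4 = 6.25

Step 2 — sample variances and covariances s[i,j] = (1/(n-1)) · Σ_k (x_{k,i} - mean_i) · (x_{k,j} - mean_j), with n-1 = 3:
  s[U,U] = ((-1.5)·(-1.5) + (1.5)·(1.5) + (-1.5)·(-1.5) + (1.5)·(1.5)) / 3 = 9/3 = 3
  s[U,V] = ((-1.5)·(-0.75) + (1.5)·(0.25) + (-1.5)·(-1.75) + (1.5)·(2.25)) / 3 = 7.5/3 = 2.5
  s[U,W] = ((-1.5)·(1.75) + (1.5)·(-0.25) + (-1.5)·(-3.25) + (1.5)·(1.75)) / 3 = 4.5/3 = 1.5
  s[V,V] = ((-0.75)·(-0.75) + (0.25)·(0.25) + (-1.75)·(-1.75) + (2.25)·(2.25)) / 3 = 8.75/3 = 2.9167
  s[V,W] = ((-0.75)·(1.75) + (0.25)·(-0.25) + (-1.75)·(-3.25) + (2.25)·(1.75)) / 3 = 8.25/3 = 2.75
  s[W,W] = ((1.75)·(1.75) + (-0.25)·(-0.25) + (-3.25)·(-3.25) + (1.75)·(1.75)) / 3 = 16.75/3 = 5.5833
  Sample standard deviations s_i = √(s[i,i]):
  s(U) = √(3) = 1.7321
  s(V) = √(2.9167) = 1.7078
  s(W) = √(5.5833) = 2.3629

Step 3 — r_{ij} = s_{ij} / (s_i · s_j):
  r[U,U] = 1 (diagonal).
  r[U,V] = 2.5 / (1.7321 · 1.7078) = 2.5 / 2.958 = 0.8452
  r[U,W] = 1.5 / (1.7321 · 2.3629) = 1.5 / 4.0927 = 0.3665
  r[V,V] = 1 (diagonal).
  r[V,W] = 2.75 / (1.7078 · 2.3629) = 2.75 / 4.0354 = 0.6815
  r[W,W] = 1 (diagonal).

R is symmetric with unit diagonal. Assembling:

R = [[1, 0.8452, 0.3665],
 [0.8452, 1, 0.6815],
 [0.3665, 0.6815, 1]]
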